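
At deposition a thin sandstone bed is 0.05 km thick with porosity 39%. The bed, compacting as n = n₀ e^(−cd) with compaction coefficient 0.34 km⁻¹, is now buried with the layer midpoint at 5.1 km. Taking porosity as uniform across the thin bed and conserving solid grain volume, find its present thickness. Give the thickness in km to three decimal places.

0.033 km

Porosity at 5.1 km: n = 0.39·exp(−0.34×5.1) = 0.0689
Solid-volume conservation: h(1−n) = h₀(1−n₀) ⇒ h = h₀·(1−n₀)/(1−n)
h = 0.05 × (1 − 0.39)/(1 − 0.0689) = 0.05 × 0.6551 = 0.0328 km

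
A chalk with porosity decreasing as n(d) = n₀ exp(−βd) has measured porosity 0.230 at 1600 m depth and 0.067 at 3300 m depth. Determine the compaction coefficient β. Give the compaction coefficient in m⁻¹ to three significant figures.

Working in km (1 km = 1000 m; β in km⁻¹ = β in m⁻¹ × 1000):
Athy: n(d) = n₀ e^(−βd) ⇒ n₁/n₂ = e^{β(d₂−d₁)} ⇒ β = ln(n₁/n₂)/(d₂−d₁)
β = ln(0.23/0.067) / (3.3 − 1.6) = ln(3.433) / 1.7 = 1.2334 / 1.7 = 0.7255 km⁻¹

0.000726 m⁻¹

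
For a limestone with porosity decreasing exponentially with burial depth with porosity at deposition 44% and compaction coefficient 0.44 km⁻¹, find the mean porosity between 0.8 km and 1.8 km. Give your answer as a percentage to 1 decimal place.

25.0%

⟨φ⟩ = (1/(d₂−d₁)) ∫ φ₀ e^(−cd) dd = φ₀·(e^(−c·d₁) − e^(−c·d₂)) / (c·(d₂−d₁))
e^(−0.44×0.8) = 0.7033; e^(−0.44×1.8) = 0.4529
⟨φ⟩ = 0.44 × (0.7033 − 0.4529) / (0.44 × 1) = 0.44 × 0.5690 = 0.2503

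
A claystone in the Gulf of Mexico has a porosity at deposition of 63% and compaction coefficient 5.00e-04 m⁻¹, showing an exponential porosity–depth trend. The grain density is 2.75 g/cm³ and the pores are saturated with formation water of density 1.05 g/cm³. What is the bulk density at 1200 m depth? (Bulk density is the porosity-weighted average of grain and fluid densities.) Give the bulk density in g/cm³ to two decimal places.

2.16 g/cm³

Working in km (1 km = 1000 m; β in km⁻¹ = β in m⁻¹ × 1000):
Porosity at depth: φ = 0.63·exp(−0.5×1.2) = 0.63×0.5488 = 0.3458
Bulk density: ρ_b = (1−φ)ρ_g + φ·ρ_f = 0.6542×2.75 + 0.3458×1.05
       = 1.799 + 0.363 = 2.162 g/cm³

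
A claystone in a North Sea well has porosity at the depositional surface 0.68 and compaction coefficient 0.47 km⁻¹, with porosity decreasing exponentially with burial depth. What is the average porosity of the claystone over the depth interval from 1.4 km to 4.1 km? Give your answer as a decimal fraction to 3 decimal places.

⟨n⟩ = (1/(Z₂−Z₁)) ∫ n₀ e^(−kZ) dZ = n₀·(e^(−k·Z₁) − e^(−k·Z₂)) / (k·(Z₂−Z₁))
e^(−0.47×1.4) = 0.5179; e^(−0.47×4.1) = 0.1456
⟨n⟩ = 0.68 × (0.5179 − 0.1456) / (0.47 × 2.7) = 0.68 × 0.2934 = 0.1995

0.199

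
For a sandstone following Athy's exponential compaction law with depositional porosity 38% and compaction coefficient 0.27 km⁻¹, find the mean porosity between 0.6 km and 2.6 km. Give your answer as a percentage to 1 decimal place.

25.0%

⟨phi⟩ = (1/(z₂−z₁)) ∫ phi₀ e^(−cz) dz = phi₀·(e^(−c·z₁) − e^(−c·z₂)) / (c·(z₂−z₁))
e^(−0.27×0.6) = 0.8504; e^(−0.27×2.6) = 0.4956
⟨phi⟩ = 0.38 × (0.8504 − 0.4956) / (0.27 × 2) = 0.38 × 0.6571 = 0.2497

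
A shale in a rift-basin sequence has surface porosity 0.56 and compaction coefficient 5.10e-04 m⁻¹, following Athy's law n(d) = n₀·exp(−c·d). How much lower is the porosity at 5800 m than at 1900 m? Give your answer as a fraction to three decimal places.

Working in km (1 km = 1000 m; c in km⁻¹ = c in m⁻¹ × 1000):
n(1.9) = 0.56·e^(−0.51×1.9) = 0.2125
n(5.8) = 0.56·e^(−0.51×5.8) = 0.0291
Δn = 0.2125 − 0.0291 = 0.1834

0.183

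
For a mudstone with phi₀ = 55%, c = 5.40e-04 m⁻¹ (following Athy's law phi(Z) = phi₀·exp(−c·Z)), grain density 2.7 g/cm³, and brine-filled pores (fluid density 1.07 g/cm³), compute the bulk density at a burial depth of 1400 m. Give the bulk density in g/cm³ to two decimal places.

Working in km (1 km = 1000 m; c in km⁻¹ = c in m⁻¹ × 1000):
Porosity at depth: phi = 0.55·exp(−0.54×1.4) = 0.55×0.4695 = 0.2582
Bulk density: ρ_b = (1−phi)ρ_g + phi·ρ_f = 0.7418×2.7 + 0.2582×1.07
       = 2.003 + 0.276 = 2.279 g/cm³

2.28 g/cm³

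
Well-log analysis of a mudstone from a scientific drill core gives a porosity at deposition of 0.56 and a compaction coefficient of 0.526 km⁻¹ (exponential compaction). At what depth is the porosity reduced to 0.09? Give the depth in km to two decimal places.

3.48 km

Invert Athy's law: z = ln(phi₀/phi) / c
z = ln(0.56/0.09) / 0.526 = ln(6.222) / 0.526 = 1.8281 / 0.526 = 3.476 km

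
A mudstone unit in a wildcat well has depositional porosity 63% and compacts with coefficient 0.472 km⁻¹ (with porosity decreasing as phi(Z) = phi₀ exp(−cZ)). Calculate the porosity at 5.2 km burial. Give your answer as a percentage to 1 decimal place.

5.4%

phi = phi₀·exp(−c·Z) = 0.63 × exp(−0.472 × 5.2) = 0.63 × exp(−2.454)
  = 0.63 × 0.0859 = 0.0541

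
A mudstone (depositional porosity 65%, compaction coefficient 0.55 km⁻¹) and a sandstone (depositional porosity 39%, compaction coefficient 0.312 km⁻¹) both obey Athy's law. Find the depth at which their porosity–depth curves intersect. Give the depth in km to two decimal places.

Set φ₀ₐ e^(−kₐz) = φ₀ᵦ e^(−kᵦz) ⇒ ln(φ₀ₐ/φ₀ᵦ) = (kₐ − kᵦ)·z
z = ln(0.65/0.39) / (0.55 − 0.312) = 0.5108 / 0.238 = 2.146 km

2.15 km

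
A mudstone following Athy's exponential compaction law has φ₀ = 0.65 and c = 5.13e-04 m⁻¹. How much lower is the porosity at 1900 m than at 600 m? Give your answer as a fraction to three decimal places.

Working in km (1 km = 1000 m; c in km⁻¹ = c in m⁻¹ × 1000):
φ(0.6) = 0.65·e^(−0.513×0.6) = 0.4778
φ(1.9) = 0.65·e^(−0.513×1.9) = 0.2452
Δφ = 0.4778 − 0.2452 = 0.2325

0.233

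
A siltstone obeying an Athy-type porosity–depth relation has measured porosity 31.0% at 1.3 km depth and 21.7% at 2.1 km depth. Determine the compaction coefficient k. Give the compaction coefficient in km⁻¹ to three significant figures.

Athy: phi(d) = phi₀ e^(−kd) ⇒ phi₁/phi₂ = e^{k(d₂−d₁)} ⇒ k = ln(phi₁/phi₂)/(d₂−d₁)
k = ln(0.31/0.217) / (2.1 − 1.3) = ln(1.429) / 0.8 = 0.3567 / 0.8 = 0.4458 km⁻¹

0.446 km⁻¹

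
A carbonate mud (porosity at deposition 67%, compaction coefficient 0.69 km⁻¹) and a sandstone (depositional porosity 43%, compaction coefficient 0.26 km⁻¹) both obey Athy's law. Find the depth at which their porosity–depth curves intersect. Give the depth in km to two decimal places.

Set n₀ₐ e^(−kₐz) = n₀ᵦ e^(−kᵦz) ⇒ ln(n₀ₐ/n₀ᵦ) = (kₐ − kᵦ)·z
z = ln(0.67/0.43) / (0.69 − 0.26) = 0.4435 / 0.43 = 1.031 km

1.03 km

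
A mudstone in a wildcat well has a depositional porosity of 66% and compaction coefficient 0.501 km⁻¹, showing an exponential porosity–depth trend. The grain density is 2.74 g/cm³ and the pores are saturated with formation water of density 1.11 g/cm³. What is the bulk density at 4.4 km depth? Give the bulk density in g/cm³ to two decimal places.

Porosity at depth: phi = 0.66·exp(−0.501×4.4) = 0.66×0.1103 = 0.0728
Bulk density: ρ_b = (1−phi)ρ_g + phi·ρ_f = 0.9272×2.74 + 0.0728×1.11
       = 2.541 + 0.081 = 2.621 g/cm³

2.62 g/cm³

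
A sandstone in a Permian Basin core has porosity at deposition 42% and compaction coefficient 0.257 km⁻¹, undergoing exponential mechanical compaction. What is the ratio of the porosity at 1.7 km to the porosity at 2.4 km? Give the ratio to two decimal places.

φ(Z₁)/φ(Z₂) = e^(−c·Z₁)/e^(−c·Z₂) = e^{c(Z₂−Z₁)}
= exp(0.257 × 0.7) = exp(0.1799) = 1.1971

1.20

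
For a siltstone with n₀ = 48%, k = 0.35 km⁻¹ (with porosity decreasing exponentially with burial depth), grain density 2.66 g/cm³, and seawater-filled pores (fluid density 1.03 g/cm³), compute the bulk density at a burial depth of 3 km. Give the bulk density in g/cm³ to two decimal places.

2.39 g/cm³

Porosity at depth: n = 0.48·exp(−0.35×3) = 0.48×0.3499 = 0.1680
Bulk density: ρ_b = (1−n)ρ_g + n·ρ_f = 0.8320×2.66 + 0.1680×1.03
       = 2.213 + 0.173 = 2.386 g/cm³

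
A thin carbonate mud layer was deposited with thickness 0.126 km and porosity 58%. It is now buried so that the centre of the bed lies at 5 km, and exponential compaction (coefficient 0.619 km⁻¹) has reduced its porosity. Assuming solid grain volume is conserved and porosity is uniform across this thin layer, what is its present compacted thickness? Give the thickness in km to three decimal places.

0.054 km

Porosity at 5 km: phi = 0.58·exp(−0.619×5) = 0.0263
Solid-volume conservation: h(1−phi) = h₀(1−phi₀) ⇒ h = h₀·(1−phi₀)/(1−phi)
h = 0.126 × (1 − 0.58)/(1 − 0.0263) = 0.126 × 0.4313 = 0.0543 km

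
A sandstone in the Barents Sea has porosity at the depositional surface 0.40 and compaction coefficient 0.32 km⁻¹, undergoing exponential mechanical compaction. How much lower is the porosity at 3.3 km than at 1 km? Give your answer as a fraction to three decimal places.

0.151

n(1) = 0.4·e^(−0.32×1) = 0.2905
n(3.3) = 0.4·e^(−0.32×3.3) = 0.1391
Δn = 0.2905 − 0.1391 = 0.1513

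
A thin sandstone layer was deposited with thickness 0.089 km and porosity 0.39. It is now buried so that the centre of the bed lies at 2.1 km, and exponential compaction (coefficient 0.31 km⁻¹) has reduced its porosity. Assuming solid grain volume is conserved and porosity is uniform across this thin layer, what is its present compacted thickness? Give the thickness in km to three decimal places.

0.068 km

Porosity at 2.1 km: φ = 0.39·exp(−0.31×2.1) = 0.2034
Solid-volume conservation: h(1−φ) = h₀(1−φ₀) ⇒ h = h₀·(1−φ₀)/(1−φ)
h = 0.089 × (1 − 0.39)/(1 − 0.2034) = 0.089 × 0.7657 = 0.0682 km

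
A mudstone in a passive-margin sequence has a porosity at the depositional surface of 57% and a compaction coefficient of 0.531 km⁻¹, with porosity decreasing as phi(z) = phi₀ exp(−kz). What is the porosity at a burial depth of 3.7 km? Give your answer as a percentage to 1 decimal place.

phi = phi₀·exp(−k·z) = 0.57 × exp(−0.531 × 3.7) = 0.57 × exp(−1.965)
  = 0.57 × 0.1402 = 0.0799

8.0%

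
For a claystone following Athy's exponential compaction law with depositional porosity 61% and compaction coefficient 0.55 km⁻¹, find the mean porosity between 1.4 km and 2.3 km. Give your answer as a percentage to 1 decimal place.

⟨n⟩ = (1/(z₂−z₁)) ∫ n₀ e^(−cz) dz = n₀·(e^(−c·z₁) − e^(−c·z₂)) / (c·(z₂−z₁))
e^(−0.55×1.4) = 0.4630; e^(−0.55×2.3) = 0.2822
⟨n⟩ = 0.61 × (0.4630 − 0.2822) / (0.55 × 0.9) = 0.61 × 0.3652 = 0.2228

22.3%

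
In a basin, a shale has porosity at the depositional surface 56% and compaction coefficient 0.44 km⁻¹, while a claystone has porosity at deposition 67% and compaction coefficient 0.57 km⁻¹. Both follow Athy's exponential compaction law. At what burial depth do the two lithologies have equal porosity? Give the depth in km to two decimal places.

Set φ₀ₐ e^(−βₐd) = φ₀ᵦ e^(−βᵦd) ⇒ ln(φ₀ₐ/φ₀ᵦ) = (βₐ − βᵦ)·d
d = ln(0.56/0.67) / (0.44 − 0.57) = -0.1793 / -0.13 = 1.380 km

1.38 km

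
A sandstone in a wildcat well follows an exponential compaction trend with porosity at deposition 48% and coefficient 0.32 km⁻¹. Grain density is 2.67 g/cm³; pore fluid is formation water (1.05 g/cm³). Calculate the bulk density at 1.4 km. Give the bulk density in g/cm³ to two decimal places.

Porosity at depth: n = 0.48·exp(−0.32×1.4) = 0.48×0.6389 = 0.3067
Bulk density: ρ_b = (1−n)ρ_g + n·ρ_f = 0.6933×2.67 + 0.3067×1.05
       = 1.851 + 0.322 = 2.173 g/cm³

2.17 g/cm³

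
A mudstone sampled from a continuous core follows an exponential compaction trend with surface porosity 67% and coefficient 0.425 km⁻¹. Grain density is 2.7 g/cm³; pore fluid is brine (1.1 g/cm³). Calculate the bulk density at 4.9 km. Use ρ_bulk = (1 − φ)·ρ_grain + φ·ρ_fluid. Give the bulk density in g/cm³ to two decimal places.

2.57 g/cm³

Porosity at depth: φ = 0.67·exp(−0.425×4.9) = 0.67×0.1246 = 0.0835
Bulk density: ρ_b = (1−φ)ρ_g + φ·ρ_f = 0.9165×2.7 + 0.0835×1.1
       = 2.475 + 0.092 = 2.566 g/cm³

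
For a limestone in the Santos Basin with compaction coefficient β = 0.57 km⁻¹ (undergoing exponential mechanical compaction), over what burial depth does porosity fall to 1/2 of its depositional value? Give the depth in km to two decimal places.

n/n₀ = 1/2 ⇒ exp(−β·z) = 1/2 ⇒ z = ln(2) / β
z = 0.6931 / 0.57 = 1.216 km

1.22 km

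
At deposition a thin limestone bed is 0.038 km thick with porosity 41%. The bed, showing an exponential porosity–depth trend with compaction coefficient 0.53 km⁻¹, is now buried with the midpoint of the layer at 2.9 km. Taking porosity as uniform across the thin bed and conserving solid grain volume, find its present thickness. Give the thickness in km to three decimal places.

0.025 km

Porosity at 2.9 km: φ = 0.41·exp(−0.53×2.9) = 0.0882
Solid-volume conservation: h(1−φ) = h₀(1−φ₀) ⇒ h = h₀·(1−φ₀)/(1−φ)
h = 0.038 × (1 − 0.41)/(1 − 0.0882) = 0.038 × 0.6470 = 0.0246 km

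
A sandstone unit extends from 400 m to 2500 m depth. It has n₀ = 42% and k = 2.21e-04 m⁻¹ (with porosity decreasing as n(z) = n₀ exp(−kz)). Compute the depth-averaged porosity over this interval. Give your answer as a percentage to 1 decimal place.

Working in km (1 km = 1000 m; k in km⁻¹ = k in m⁻¹ × 1000):
⟨n⟩ = (1/(z₂−z₁)) ∫ n₀ e^(−kz) dz = n₀·(e^(−k·z₁) − e^(−k·z₂)) / (k·(z₂−z₁))
e^(−0.221×0.4) = 0.9154; e^(−0.221×2.5) = 0.5755
⟨n⟩ = 0.42 × (0.9154 − 0.5755) / (0.221 × 2.1) = 0.42 × 0.7324 = 0.3076

30.8%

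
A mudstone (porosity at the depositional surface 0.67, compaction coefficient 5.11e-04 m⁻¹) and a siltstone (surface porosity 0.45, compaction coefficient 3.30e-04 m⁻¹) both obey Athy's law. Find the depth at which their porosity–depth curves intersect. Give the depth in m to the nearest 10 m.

2200 m

Working in km (1 km = 1000 m; c in km⁻¹ = c in m⁻¹ × 1000):
Set phi₀ₐ e^(−cₐd) = phi₀ᵦ e^(−cᵦd) ⇒ ln(phi₀ₐ/phi₀ᵦ) = (cₐ − cᵦ)·d
d = ln(0.67/0.45) / (0.511 − 0.33) = 0.3980 / 0.181 = 2.199 km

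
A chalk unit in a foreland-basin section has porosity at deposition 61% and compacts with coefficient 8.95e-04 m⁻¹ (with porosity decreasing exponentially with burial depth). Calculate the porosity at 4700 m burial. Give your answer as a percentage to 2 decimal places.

Working in km (1 km = 1000 m; c in km⁻¹ = c in m⁻¹ × 1000):
φ = φ₀·exp(−c·z) = 0.61 × exp(−0.895 × 4.7) = 0.61 × exp(−4.207)
  = 0.61 × 0.0149 = 0.0091

0.91%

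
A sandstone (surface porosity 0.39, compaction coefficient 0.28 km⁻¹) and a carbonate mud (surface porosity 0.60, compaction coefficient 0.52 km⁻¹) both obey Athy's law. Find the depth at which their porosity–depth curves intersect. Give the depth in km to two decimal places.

1.79 km

Set phi₀ₐ e^(−kₐZ) = phi₀ᵦ e^(−kᵦZ) ⇒ ln(phi₀ₐ/phi₀ᵦ) = (kₐ − kᵦ)·Z
Z = ln(0.39/0.6) / (0.28 − 0.52) = -0.4308 / -0.24 = 1.795 km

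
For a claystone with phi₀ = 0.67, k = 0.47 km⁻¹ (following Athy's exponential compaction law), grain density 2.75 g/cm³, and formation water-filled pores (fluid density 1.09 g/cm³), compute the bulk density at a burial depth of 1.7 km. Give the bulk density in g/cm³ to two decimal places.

Porosity at depth: phi = 0.67·exp(−0.47×1.7) = 0.67×0.4498 = 0.3014
Bulk density: ρ_b = (1−phi)ρ_g + phi·ρ_f = 0.6986×2.75 + 0.3014×1.09
       = 1.921 + 0.328 = 2.250 g/cm³

2.25 g/cm³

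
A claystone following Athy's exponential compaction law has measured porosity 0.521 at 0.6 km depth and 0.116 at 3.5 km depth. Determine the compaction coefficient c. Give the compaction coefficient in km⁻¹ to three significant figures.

Athy: phi(Z) = phi₀ e^(−cZ) ⇒ phi₁/phi₂ = e^{c(Z₂−Z₁)} ⇒ c = ln(phi₁/phi₂)/(Z₂−Z₁)
c = ln(0.521/0.116) / (3.5 − 0.6) = ln(4.491) / 2.9 = 1.5022 / 2.9 = 0.518 km⁻¹

0.518 km⁻¹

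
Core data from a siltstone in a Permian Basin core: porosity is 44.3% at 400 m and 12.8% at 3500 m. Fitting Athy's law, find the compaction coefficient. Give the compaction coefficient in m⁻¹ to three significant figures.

0.000400 m⁻¹

Working in km (1 km = 1000 m; k in km⁻¹ = k in m⁻¹ × 1000):
Athy: phi(z) = phi₀ e^(−kz) ⇒ phi₁/phi₂ = e^{k(z₂−z₁)} ⇒ k = ln(phi₁/phi₂)/(z₂−z₁)
k = ln(0.443/0.128) / (3.5 − 0.4) = ln(3.461) / 3.1 = 1.2415 / 3.1 = 0.4005 km⁻¹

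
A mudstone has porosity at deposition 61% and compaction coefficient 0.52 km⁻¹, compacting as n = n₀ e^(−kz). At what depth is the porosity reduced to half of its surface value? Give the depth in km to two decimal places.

1.33 km

n/n₀ = 1/2 ⇒ exp(−k·z) = 1/2 ⇒ z = ln(2) / k
z = 0.6931 / 0.52 = 1.333 km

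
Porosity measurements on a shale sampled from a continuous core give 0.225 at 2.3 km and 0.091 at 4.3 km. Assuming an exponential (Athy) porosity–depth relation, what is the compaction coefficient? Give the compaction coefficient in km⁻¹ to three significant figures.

0.453 km⁻¹

Athy: phi(d) = phi₀ e^(−kd) ⇒ phi₁/phi₂ = e^{k(d₂−d₁)} ⇒ k = ln(phi₁/phi₂)/(d₂−d₁)
k = ln(0.225/0.091) / (4.3 − 2.3) = ln(2.473) / 2 = 0.9052 / 2 = 0.4526 km⁻¹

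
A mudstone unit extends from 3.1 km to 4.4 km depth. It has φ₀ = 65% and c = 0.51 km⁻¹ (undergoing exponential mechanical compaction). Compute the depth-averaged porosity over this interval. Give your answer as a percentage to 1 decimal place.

⟨φ⟩ = (1/(d₂−d₁)) ∫ φ₀ e^(−cd) dd = φ₀·(e^(−c·d₁) − e^(−c·d₂)) / (c·(d₂−d₁))
e^(−0.51×3.1) = 0.2058; e^(−0.51×4.4) = 0.1060
⟨φ⟩ = 0.65 × (0.2058 − 0.1060) / (0.51 × 1.3) = 0.65 × 0.1504 = 0.0978

9.8%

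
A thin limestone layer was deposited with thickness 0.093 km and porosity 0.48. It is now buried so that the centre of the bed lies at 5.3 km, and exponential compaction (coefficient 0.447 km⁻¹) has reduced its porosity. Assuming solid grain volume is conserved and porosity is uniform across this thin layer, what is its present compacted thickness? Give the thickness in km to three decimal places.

Porosity at 5.3 km: n = 0.48·exp(−0.447×5.3) = 0.0449
Solid-volume conservation: h(1−n) = h₀(1−n₀) ⇒ h = h₀·(1−n₀)/(1−n)
h = 0.093 × (1 − 0.48)/(1 − 0.0449) = 0.093 × 0.5445 = 0.0506 km

0.051 km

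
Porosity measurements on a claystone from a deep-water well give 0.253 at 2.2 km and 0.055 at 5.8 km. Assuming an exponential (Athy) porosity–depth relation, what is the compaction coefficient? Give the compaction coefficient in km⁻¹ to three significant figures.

0.424 km⁻¹

Athy: phi(Z) = phi₀ e^(−βZ) ⇒ phi₁/phi₂ = e^{β(Z₂−Z₁)} ⇒ β = ln(phi₁/phi₂)/(Z₂−Z₁)
β = ln(0.253/0.055) / (5.8 − 2.2) = ln(4.6) / 3.6 = 1.5261 / 3.6 = 0.4239 km⁻¹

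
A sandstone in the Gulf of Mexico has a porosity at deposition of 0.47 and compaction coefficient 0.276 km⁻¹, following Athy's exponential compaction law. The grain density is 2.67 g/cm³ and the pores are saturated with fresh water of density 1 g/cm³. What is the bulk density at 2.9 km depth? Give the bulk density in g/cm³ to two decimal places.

2.32 g/cm³

Porosity at depth: phi = 0.47·exp(−0.276×2.9) = 0.47×0.4491 = 0.2111
Bulk density: ρ_b = (1−phi)ρ_g + phi·ρ_f = 0.7889×2.67 + 0.2111×1
       = 2.106 + 0.211 = 2.317 g/cm³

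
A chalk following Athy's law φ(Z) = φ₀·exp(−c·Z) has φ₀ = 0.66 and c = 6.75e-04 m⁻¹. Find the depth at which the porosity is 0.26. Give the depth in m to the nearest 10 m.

Working in km (1 km = 1000 m; c in km⁻¹ = c in m⁻¹ × 1000):
Invert Athy's law: Z = ln(φ₀/φ) / c
Z = ln(0.66/0.26) / 0.675 = ln(2.538) / 0.675 = 0.9316 / 0.675 = 1.380 km

1380 m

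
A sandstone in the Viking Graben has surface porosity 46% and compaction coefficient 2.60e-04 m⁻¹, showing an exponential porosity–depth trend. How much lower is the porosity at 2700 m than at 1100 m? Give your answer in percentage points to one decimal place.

Working in km (1 km = 1000 m; k in km⁻¹ = k in m⁻¹ × 1000):
phi(1.1) = 0.46·e^(−0.26×1.1) = 0.3456
phi(2.7) = 0.46·e^(−0.26×2.7) = 0.2280
Δphi = 0.3456 − 0.2280 = 0.1176

11.8 percentage points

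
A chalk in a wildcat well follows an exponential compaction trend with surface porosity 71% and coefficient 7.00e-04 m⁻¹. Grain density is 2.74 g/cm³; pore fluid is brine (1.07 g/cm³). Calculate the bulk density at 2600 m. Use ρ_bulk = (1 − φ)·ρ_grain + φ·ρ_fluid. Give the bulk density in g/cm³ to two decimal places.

2.55 g/cm³

Working in km (1 km = 1000 m; k in km⁻¹ = k in m⁻¹ × 1000):
Porosity at depth: φ = 0.71·exp(−0.7×2.6) = 0.71×0.1620 = 0.1150
Bulk density: ρ_b = (1−φ)ρ_g + φ·ρ_f = 0.8850×2.74 + 0.1150×1.07
       = 2.425 + 0.123 = 2.548 g/cm³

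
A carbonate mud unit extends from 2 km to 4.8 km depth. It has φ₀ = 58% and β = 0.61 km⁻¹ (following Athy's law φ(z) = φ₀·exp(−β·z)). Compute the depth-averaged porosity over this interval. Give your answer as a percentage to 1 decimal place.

8.2%

⟨φ⟩ = (1/(z₂−z₁)) ∫ φ₀ e^(−βz) dz = φ₀·(e^(−β·z₁) − e^(−β·z₂)) / (β·(z₂−z₁))
e^(−0.61×2) = 0.2952; e^(−0.61×4.8) = 0.0535
⟨φ⟩ = 0.58 × (0.2952 − 0.0535) / (0.61 × 2.8) = 0.58 × 0.1415 = 0.0821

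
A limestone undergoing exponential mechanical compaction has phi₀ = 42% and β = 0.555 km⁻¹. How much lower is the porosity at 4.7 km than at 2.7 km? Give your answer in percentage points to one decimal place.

phi(2.7) = 0.42·e^(−0.555×2.7) = 0.0939
phi(4.7) = 0.42·e^(−0.555×4.7) = 0.0309
Δphi = 0.0939 − 0.0309 = 0.0629

6.3 percentage points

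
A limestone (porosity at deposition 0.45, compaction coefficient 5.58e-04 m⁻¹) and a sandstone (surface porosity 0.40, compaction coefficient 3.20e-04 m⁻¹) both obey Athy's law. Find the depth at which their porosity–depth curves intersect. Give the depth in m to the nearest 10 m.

Working in km (1 km = 1000 m; β in km⁻¹ = β in m⁻¹ × 1000):
Set n₀ₐ e^(−βₐZ) = n₀ᵦ e^(−βᵦZ) ⇒ ln(n₀ₐ/n₀ᵦ) = (βₐ − βᵦ)·Z
Z = ln(0.45/0.4) / (0.558 − 0.32) = 0.1178 / 0.238 = 0.495 km

490 m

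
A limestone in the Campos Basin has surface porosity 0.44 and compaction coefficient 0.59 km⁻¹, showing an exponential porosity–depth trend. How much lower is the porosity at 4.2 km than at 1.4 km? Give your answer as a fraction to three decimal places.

phi(1.4) = 0.44·e^(−0.59×1.4) = 0.1926
phi(4.2) = 0.44·e^(−0.59×4.2) = 0.0369
Δphi = 0.1926 − 0.0369 = 0.1557

0.156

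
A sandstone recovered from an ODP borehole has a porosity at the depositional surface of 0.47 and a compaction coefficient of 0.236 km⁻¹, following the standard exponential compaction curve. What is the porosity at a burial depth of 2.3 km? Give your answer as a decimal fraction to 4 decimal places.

0.2731

φ = φ₀·exp(−c·d) = 0.47 × exp(−0.236 × 2.3) = 0.47 × exp(−0.5428)
  = 0.47 × 0.5811 = 0.2731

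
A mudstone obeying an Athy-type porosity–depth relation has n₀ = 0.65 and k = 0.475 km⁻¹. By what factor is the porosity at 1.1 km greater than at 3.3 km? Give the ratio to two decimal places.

n(d₁)/n(d₂) = e^(−k·d₁)/e^(−k·d₂) = e^{k(d₂−d₁)}
= exp(0.475 × 2.2) = exp(1.045) = 2.8434

2.84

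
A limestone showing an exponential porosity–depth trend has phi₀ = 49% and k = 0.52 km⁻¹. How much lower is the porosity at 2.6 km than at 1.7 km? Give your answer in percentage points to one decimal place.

7.6 percentage points

phi(1.7) = 0.49·e^(−0.52×1.7) = 0.2024
phi(2.6) = 0.49·e^(−0.52×2.6) = 0.1268
Δphi = 0.2024 − 0.1268 = 0.0757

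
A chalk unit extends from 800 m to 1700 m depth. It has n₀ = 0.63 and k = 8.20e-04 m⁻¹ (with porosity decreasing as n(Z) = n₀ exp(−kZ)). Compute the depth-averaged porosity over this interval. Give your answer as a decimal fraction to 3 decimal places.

0.231

Working in km (1 km = 1000 m; k in km⁻¹ = k in m⁻¹ × 1000):
⟨n⟩ = (1/(Z₂−Z₁)) ∫ n₀ e^(−kZ) dZ = n₀·(e^(−k·Z₁) − e^(−k·Z₂)) / (k·(Z₂−Z₁))
e^(−0.82×0.8) = 0.5189; e^(−0.82×1.7) = 0.2481
⟨n⟩ = 0.63 × (0.5189 − 0.2481) / (0.82 × 0.9) = 0.63 × 0.3670 = 0.2312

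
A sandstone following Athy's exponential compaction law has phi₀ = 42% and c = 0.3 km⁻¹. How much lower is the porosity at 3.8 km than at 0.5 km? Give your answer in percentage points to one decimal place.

phi(0.5) = 0.42·e^(−0.3×0.5) = 0.3615
phi(3.8) = 0.42·e^(−0.3×3.8) = 0.1343
Δphi = 0.3615 − 0.1343 = 0.2272

22.7 percentage points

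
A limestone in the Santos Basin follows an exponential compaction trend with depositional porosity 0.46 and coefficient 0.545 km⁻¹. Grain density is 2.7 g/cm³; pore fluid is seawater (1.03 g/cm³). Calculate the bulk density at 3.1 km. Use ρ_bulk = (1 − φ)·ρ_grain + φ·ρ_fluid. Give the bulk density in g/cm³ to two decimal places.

2.56 g/cm³

Porosity at depth: n = 0.46·exp(−0.545×3.1) = 0.46×0.1846 = 0.0849
Bulk density: ρ_b = (1−n)ρ_g + n·ρ_f = 0.9151×2.7 + 0.0849×1.03
       = 2.471 + 0.087 = 2.558 g/cm³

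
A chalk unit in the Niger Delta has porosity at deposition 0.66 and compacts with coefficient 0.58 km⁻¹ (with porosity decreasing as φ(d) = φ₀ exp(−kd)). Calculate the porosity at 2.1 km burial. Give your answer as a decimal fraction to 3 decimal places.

0.195

φ = φ₀·exp(−k·d) = 0.66 × exp(−0.58 × 2.1) = 0.66 × exp(−1.218)
  = 0.66 × 0.2958 = 0.1952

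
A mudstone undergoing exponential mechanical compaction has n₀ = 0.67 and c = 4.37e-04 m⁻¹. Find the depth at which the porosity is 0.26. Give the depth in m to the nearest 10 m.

2170 m

Working in km (1 km = 1000 m; c in km⁻¹ = c in m⁻¹ × 1000):
Invert Athy's law: Z = ln(n₀/n) / c
Z = ln(0.67/0.26) / 0.437 = ln(2.577) / 0.437 = 0.9466 / 0.437 = 2.166 km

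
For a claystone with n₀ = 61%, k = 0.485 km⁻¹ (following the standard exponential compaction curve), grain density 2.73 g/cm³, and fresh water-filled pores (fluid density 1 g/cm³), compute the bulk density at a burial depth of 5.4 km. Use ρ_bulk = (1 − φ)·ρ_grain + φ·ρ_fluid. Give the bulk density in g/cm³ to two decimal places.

Porosity at depth: n = 0.61·exp(−0.485×5.4) = 0.61×0.0729 = 0.0445
Bulk density: ρ_b = (1−n)ρ_g + n·ρ_f = 0.9555×2.73 + 0.0445×1
       = 2.609 + 0.044 = 2.653 g/cm³

2.65 g/cm³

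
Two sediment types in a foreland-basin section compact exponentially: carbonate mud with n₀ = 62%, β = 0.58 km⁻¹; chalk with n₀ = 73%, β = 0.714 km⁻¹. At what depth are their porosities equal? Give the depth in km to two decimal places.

Set n₀ₐ e^(−βₐZ) = n₀ᵦ e^(−βᵦZ) ⇒ ln(n₀ₐ/n₀ᵦ) = (βₐ − βᵦ)·Z
Z = ln(0.62/0.73) / (0.58 − 0.714) = -0.1633 / -0.134 = 1.219 km

1.22 km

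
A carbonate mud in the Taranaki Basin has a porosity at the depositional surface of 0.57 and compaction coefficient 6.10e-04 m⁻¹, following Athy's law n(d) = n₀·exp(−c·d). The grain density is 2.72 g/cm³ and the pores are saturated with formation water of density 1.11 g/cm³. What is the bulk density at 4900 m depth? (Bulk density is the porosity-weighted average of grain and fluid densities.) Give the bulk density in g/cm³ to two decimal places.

2.67 g/cm³

Working in km (1 km = 1000 m; c in km⁻¹ = c in m⁻¹ × 1000):
Porosity at depth: n = 0.57·exp(−0.61×4.9) = 0.57×0.0503 = 0.0287
Bulk density: ρ_b = (1−n)ρ_g + n·ρ_f = 0.9713×2.72 + 0.0287×1.11
       = 2.642 + 0.032 = 2.674 g/cm³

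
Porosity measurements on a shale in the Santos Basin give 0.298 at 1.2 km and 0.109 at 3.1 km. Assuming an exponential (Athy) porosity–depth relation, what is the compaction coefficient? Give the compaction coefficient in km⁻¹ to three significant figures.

Athy: phi(Z) = phi₀ e^(−βZ) ⇒ phi₁/phi₂ = e^{β(Z₂−Z₁)} ⇒ β = ln(phi₁/phi₂)/(Z₂−Z₁)
β = ln(0.298/0.109) / (3.1 − 1.2) = ln(2.734) / 1.9 = 1.0057 / 1.9 = 0.5293 km⁻¹

0.529 km⁻¹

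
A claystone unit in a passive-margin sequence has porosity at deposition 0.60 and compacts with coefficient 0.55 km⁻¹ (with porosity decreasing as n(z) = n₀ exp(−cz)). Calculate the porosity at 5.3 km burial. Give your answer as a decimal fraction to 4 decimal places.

0.0325

n = n₀·exp(−c·z) = 0.6 × exp(−0.55 × 5.3) = 0.6 × exp(−2.915)
  = 0.6 × 0.0542 = 0.0325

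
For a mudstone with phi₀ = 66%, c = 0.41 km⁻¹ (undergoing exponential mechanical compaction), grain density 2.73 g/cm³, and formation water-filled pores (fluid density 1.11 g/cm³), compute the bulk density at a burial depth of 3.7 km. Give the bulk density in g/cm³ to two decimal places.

2.50 g/cm³

Porosity at depth: phi = 0.66·exp(−0.41×3.7) = 0.66×0.2194 = 0.1448
Bulk density: ρ_b = (1−phi)ρ_g + phi·ρ_f = 0.8552×2.73 + 0.1448×1.11
       = 2.335 + 0.161 = 2.495 g/cm³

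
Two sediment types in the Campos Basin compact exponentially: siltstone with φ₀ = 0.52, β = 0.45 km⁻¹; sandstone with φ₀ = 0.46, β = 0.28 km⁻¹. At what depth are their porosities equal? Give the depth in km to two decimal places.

0.72 km

Set φ₀ₐ e^(−βₐd) = φ₀ᵦ e^(−βᵦd) ⇒ ln(φ₀ₐ/φ₀ᵦ) = (βₐ − βᵦ)·d
d = ln(0.52/0.46) / (0.45 − 0.28) = 0.1226 / 0.17 = 0.721 km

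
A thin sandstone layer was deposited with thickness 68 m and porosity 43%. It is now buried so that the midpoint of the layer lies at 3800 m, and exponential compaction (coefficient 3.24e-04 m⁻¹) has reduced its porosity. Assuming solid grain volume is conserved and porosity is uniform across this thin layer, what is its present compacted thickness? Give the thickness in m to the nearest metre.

Working in km (1 km = 1000 m; β in km⁻¹ = β in m⁻¹ × 1000):
Porosity at 3.8 km: n = 0.43·exp(−0.324×3.8) = 0.1255
Solid-volume conservation: h(1−n) = h₀(1−n₀) ⇒ h = h₀·(1−n₀)/(1−n)
h = 0.068 × (1 − 0.43)/(1 − 0.1255) = 0.068 × 0.6518 = 0.0443 km

44 m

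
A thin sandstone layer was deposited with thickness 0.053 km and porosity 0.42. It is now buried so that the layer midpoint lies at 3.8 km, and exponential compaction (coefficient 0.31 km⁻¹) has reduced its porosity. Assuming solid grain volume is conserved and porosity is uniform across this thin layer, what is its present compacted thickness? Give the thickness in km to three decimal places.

Porosity at 3.8 km: φ = 0.42·exp(−0.31×3.8) = 0.1293
Solid-volume conservation: h(1−φ) = h₀(1−φ₀) ⇒ h = h₀·(1−φ₀)/(1−φ)
h = 0.053 × (1 − 0.42)/(1 − 0.1293) = 0.053 × 0.6661 = 0.0353 km

0.035 km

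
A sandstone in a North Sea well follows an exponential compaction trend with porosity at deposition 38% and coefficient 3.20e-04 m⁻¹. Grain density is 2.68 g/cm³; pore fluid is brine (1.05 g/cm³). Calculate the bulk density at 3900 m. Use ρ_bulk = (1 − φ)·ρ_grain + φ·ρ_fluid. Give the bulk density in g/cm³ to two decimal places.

2.50 g/cm³

Working in km (1 km = 1000 m; c in km⁻¹ = c in m⁻¹ × 1000):
Porosity at depth: n = 0.38·exp(−0.32×3.9) = 0.38×0.2871 = 0.1091
Bulk density: ρ_b = (1−n)ρ_g + n·ρ_f = 0.8909×2.68 + 0.1091×1.05
       = 2.388 + 0.115 = 2.502 g/cm³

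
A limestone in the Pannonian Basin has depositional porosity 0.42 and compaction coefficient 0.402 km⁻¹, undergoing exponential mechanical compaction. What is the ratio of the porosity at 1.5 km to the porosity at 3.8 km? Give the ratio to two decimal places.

2.52

n(Z₁)/n(Z₂) = e^(−k·Z₁)/e^(−k·Z₂) = e^{k(Z₂−Z₁)}
= exp(0.402 × 2.3) = exp(0.9246) = 2.5209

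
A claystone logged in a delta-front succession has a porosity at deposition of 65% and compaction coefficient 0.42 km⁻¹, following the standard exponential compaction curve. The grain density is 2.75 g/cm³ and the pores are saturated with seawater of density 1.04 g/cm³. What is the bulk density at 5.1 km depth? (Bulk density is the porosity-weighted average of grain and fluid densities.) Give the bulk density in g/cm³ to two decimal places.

Porosity at depth: n = 0.65·exp(−0.42×5.1) = 0.65×0.1174 = 0.0763
Bulk density: ρ_b = (1−n)ρ_g + n·ρ_f = 0.9237×2.75 + 0.0763×1.04
       = 2.540 + 0.079 = 2.619 g/cm³

2.62 g/cm³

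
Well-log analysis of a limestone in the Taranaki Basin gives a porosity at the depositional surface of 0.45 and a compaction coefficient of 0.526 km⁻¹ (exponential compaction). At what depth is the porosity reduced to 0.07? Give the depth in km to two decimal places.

3.54 km

Invert Athy's law: d = ln(n₀/n) / β
d = ln(0.45/0.07) / 0.526 = ln(6.429) / 0.526 = 1.8608 / 0.526 = 3.538 km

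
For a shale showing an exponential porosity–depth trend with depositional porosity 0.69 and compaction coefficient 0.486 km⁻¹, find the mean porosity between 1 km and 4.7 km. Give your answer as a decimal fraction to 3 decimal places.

0.197

⟨n⟩ = (1/(Z₂−Z₁)) ∫ n₀ e^(−cZ) dZ = n₀·(e^(−c·Z₁) − e^(−c·Z₂)) / (c·(Z₂−Z₁))
e^(−0.486×1) = 0.6151; e^(−0.486×4.7) = 0.1019
⟨n⟩ = 0.69 × (0.6151 − 0.1019) / (0.486 × 3.7) = 0.69 × 0.2854 = 0.1969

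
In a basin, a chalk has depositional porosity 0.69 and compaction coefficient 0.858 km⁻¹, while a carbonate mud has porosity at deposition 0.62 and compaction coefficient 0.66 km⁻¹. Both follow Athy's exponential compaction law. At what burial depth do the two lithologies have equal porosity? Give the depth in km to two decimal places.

Set phi₀ₐ e^(−βₐd) = phi₀ᵦ e^(−βᵦd) ⇒ ln(phi₀ₐ/phi₀ᵦ) = (βₐ − βᵦ)·d
d = ln(0.69/0.62) / (0.858 − 0.66) = 0.1070 / 0.198 = 0.540 km

0.54 km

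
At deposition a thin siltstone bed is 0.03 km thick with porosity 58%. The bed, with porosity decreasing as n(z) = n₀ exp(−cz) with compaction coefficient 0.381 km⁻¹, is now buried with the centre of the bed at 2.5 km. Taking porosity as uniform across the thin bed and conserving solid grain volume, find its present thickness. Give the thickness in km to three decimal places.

Porosity at 2.5 km: n = 0.58·exp(−0.381×2.5) = 0.2237
Solid-volume conservation: h(1−n) = h₀(1−n₀) ⇒ h = h₀·(1−n₀)/(1−n)
h = 0.03 × (1 − 0.58)/(1 − 0.2237) = 0.03 × 0.5411 = 0.0162 km

0.016 km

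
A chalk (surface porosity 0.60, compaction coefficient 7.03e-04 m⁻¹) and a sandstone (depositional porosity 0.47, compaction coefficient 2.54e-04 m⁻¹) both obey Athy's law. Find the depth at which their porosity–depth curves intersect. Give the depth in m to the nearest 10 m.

540 m

Working in km (1 km = 1000 m; k in km⁻¹ = k in m⁻¹ × 1000):
Set n₀ₐ e^(−kₐZ) = n₀ᵦ e^(−kᵦZ) ⇒ ln(n₀ₐ/n₀ᵦ) = (kₐ − kᵦ)·Z
Z = ln(0.6/0.47) / (0.703 − 0.254) = 0.2442 / 0.449 = 0.544 km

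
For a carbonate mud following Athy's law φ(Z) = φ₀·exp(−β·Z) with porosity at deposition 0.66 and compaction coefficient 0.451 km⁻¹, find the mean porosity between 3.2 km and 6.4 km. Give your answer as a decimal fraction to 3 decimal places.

0.082

⟨φ⟩ = (1/(Z₂−Z₁)) ∫ φ₀ e^(−βZ) dZ = φ₀·(e^(−β·Z₁) − e^(−β·Z₂)) / (β·(Z₂−Z₁))
e^(−0.451×3.2) = 0.2362; e^(−0.451×6.4) = 0.0558
⟨φ⟩ = 0.66 × (0.2362 − 0.0558) / (0.451 × 3.2) = 0.66 × 0.1250 = 0.0825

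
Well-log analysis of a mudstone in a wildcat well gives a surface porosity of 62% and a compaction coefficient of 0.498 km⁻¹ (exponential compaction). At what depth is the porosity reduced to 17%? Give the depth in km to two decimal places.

2.60 km

Invert Athy's law: d = ln(phi₀/phi) / k
d = ln(0.62/0.17) / 0.498 = ln(3.647) / 0.498 = 1.2939 / 0.498 = 2.598 km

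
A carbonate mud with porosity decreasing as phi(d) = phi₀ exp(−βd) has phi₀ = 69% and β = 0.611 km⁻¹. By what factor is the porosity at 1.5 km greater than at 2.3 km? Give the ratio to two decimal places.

1.63

phi(d₁)/phi(d₂) = e^(−β·d₁)/e^(−β·d₂) = e^{β(d₂−d₁)}
= exp(0.611 × 0.8) = exp(0.4888) = 1.6304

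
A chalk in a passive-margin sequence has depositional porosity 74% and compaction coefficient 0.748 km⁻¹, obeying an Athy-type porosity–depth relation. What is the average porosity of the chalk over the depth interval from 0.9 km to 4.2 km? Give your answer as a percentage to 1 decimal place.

14.0%

⟨n⟩ = (1/(d₂−d₁)) ∫ n₀ e^(−kd) dd = n₀·(e^(−k·d₁) − e^(−k·d₂)) / (k·(d₂−d₁))
e^(−0.748×0.9) = 0.5101; e^(−0.748×4.2) = 0.0432
⟨n⟩ = 0.74 × (0.5101 − 0.0432) / (0.748 × 3.3) = 0.74 × 0.1891 = 0.1400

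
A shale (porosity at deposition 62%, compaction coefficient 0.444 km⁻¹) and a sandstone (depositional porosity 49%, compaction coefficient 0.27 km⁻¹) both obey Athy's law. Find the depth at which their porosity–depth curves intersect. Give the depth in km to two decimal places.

1.35 km

Set n₀ₐ e^(−βₐZ) = n₀ᵦ e^(−βᵦZ) ⇒ ln(n₀ₐ/n₀ᵦ) = (βₐ − βᵦ)·Z
Z = ln(0.62/0.49) / (0.444 − 0.27) = 0.2353 / 0.174 = 1.352 km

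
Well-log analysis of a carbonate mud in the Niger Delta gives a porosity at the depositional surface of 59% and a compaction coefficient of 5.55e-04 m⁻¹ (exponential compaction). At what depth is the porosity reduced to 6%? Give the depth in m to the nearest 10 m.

Working in km (1 km = 1000 m; k in km⁻¹ = k in m⁻¹ × 1000):
Invert Athy's law: d = ln(φ₀/φ) / k
d = ln(0.59/0.06) / 0.555 = ln(9.833) / 0.555 = 2.2858 / 0.555 = 4.119 km

4120 m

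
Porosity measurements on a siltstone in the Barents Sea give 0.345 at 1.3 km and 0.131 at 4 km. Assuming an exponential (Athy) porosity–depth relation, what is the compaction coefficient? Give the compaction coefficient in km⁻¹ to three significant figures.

0.359 km⁻¹

Athy: phi(z) = phi₀ e^(−kz) ⇒ phi₁/phi₂ = e^{k(z₂−z₁)} ⇒ k = ln(phi₁/phi₂)/(z₂−z₁)
k = ln(0.345/0.131) / (4 − 1.3) = ln(2.634) / 2.7 = 0.9683 / 2.7 = 0.3586 km⁻¹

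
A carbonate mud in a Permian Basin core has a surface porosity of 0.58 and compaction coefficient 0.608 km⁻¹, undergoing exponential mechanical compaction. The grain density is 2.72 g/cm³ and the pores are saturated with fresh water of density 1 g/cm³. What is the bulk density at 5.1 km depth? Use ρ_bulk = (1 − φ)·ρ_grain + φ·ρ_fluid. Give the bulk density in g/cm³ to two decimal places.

2.68 g/cm³

Porosity at depth: φ = 0.58·exp(−0.608×5.1) = 0.58×0.0450 = 0.0261
Bulk density: ρ_b = (1−φ)ρ_g + φ·ρ_f = 0.9739×2.72 + 0.0261×1
       = 2.649 + 0.026 = 2.675 g/cm³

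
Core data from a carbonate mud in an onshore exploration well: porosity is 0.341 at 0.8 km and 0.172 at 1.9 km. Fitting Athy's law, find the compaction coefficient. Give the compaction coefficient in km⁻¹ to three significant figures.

Athy: φ(z) = φ₀ e^(−cz) ⇒ φ₁/φ₂ = e^{c(z₂−z₁)} ⇒ c = ln(φ₁/φ₂)/(z₂−z₁)
c = ln(0.341/0.172) / (1.9 − 0.8) = ln(1.983) / 1.1 = 0.6844 / 1.1 = 0.6222 km⁻¹

0.622 km⁻¹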